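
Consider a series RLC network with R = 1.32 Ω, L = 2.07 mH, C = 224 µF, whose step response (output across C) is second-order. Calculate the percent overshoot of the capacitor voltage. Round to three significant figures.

For a series RLC circuit (capacitor voltage as output), ω_n = 1/√(LC) = 1/√(2.07 mH · 224 µF) = 1470 rad/s.
ζ = (R/2)·√(C/L) = (1.32/2)·√(224 µF/2.07 mH) = 0.217.
Overshoot: exp(−π·0.217/√(1−0.217²)) = 0.497, i.e. 49.7%.

%OS ≈ 49.7%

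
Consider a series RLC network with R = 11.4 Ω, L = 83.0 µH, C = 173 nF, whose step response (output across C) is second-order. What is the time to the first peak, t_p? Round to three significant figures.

t_p ≈ 0.0000123 s

For a series RLC circuit (capacitor voltage as output), ω_n = 1/√(LC) = 1/√(83.0 µH · 173 nF) = 264000 rad/s.
ζ = (R/2)·√(C/L) = (11.4/2)·√(173 nF/83.0 µH) = 0.260.
ω_d = 264000·√(1 − 0.260²) = 255000 rad/s. t_p = π/ω_d = 0.0000123 s.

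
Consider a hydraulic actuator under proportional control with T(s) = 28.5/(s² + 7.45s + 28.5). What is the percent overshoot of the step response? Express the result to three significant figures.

ω_n = √28.5 = 5.34 rad/s; ζ = 7.45/(2·5.34) = 0.698.
Overshoot: exp(−π·0.698/√(1−0.698²)) = 0.0469, i.e. 4.69%.

%OS ≈ 4.69%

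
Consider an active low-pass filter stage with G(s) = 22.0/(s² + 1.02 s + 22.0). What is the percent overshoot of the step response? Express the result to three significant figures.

%OS ≈ 70.9%

ω_n = √22.0 = 4.69 rad/s; ζ = 1.02/(2·4.69) = 0.109.
%OS = 100 e^{−πζ/√(1−ζ²)} with ζ = 0.109 gives 70.9%.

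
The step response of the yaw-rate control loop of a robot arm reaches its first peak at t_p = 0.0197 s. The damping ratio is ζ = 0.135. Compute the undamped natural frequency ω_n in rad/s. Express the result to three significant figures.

Peak time t_p = π/ω_d, so ω_d = π/t_p = π/0.0197 = 159 rad/s.
ω_n = ω_d/√(1−ζ²) = 159/√0.982 = 161 rad/s.

ω_n ≈ 161 rad/s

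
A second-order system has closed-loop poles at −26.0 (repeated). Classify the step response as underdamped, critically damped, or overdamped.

critically damped

Since there is a repeated negative-real pole, the response is critically damped.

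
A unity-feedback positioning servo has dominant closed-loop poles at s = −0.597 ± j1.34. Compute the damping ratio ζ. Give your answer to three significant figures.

ζ ≈ 0.407

|pole| = ω_n = √(0.597² + 1.34²) = 1.47 rad/s; ζ = cos θ = σ/ω_n = 0.407.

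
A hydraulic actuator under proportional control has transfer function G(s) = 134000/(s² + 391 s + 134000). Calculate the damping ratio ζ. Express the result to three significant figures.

ζ ≈ 0.534

Comparing the denominator to s² + 2ζω_n s + ω_n²: ω_n = √134000 = 366 rad/s, and 2ζω_n = 391 so ζ = 391/(2·366) = 0.534.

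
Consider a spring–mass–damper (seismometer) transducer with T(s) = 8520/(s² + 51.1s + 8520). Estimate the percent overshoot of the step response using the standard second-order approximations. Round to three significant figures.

%OS ≈ 40.5%

ω_n = √8520 = 92.3 rad/s; ζ = 51.1/(2·92.3) = 0.277.
%OS = 100 e^{−πζ/√(1−ζ²)} with ζ = 0.277 gives 40.5%.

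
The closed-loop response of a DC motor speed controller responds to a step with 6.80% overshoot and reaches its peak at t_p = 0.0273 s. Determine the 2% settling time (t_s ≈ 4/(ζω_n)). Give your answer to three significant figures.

t_s ≈ 0.0406 s

From the overshoot, ζ = −ln(OS)/√(π²+ln²(OS)) = 0.650.
t_p = π/ω_d ⇒ ω_d = 115 rad/s; then ω_n = ω_d/√(1−ζ²) = 151 rad/s.
t_s ≈ 4/(ζω_n) = 4/(0.650·151) = 0.0406 s.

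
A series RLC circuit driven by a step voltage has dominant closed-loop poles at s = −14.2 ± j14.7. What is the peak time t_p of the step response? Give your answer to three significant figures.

t_p = π/ω_d with ω_d = 14.7 (the imaginary part), so t_p = 0.214 s.

t_p ≈ 0.214 s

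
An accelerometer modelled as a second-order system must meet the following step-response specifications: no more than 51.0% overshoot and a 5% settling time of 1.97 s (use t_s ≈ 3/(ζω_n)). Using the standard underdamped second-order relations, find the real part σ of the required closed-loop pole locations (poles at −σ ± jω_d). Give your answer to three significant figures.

The settling-time spec alone fixes σ = ζω_n = 3/t_s = 3/1.97 = 1.52.
(Overshoot then fixes ζ = 0.210 and hence ω_d = σ·√(1−ζ²)/ζ = 7.11 rad/s.)

σ ≈ 1.52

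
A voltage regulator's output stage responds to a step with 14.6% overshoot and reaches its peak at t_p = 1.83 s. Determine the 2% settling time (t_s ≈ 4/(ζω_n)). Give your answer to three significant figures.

t_s ≈ 3.80 s

The overshoot fixes ζ = −ln(OS)/√(π²+ln²(OS)) = 0.522.
t_p = π/ω_d ⇒ ω_d = 1.72 rad/s; then ω_n = ω_d/√(1−ζ²) = 2.01 rad/s.
t_s ≈ 4/(ζω_n) = 4/(0.522·2.01) = 3.80 s.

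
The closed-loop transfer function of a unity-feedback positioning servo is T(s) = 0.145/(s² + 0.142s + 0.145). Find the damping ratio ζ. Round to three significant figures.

ζ ≈ 0.186

Matching coefficients with s² + 2ζω_n s + ω_n² gives ω_n² = 0.145 ⇒ ω_n = 0.381 rad/s, and ζ = 0.142/(2ω_n) = 0.186.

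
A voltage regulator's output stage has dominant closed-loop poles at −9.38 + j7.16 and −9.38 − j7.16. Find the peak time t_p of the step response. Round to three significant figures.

t_p = π/ω_d with ω_d = 7.16 (the imaginary part), so t_p = 0.439 s.

t_p ≈ 0.439 s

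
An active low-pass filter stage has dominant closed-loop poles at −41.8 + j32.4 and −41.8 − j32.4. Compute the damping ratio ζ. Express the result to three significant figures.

ζ ≈ 0.790

With σ = 41.8, ω_d = 32.4: ω_n = √(σ²+ω_d²) = 52.9 rad/s, ζ = σ/ω_n = 0.790.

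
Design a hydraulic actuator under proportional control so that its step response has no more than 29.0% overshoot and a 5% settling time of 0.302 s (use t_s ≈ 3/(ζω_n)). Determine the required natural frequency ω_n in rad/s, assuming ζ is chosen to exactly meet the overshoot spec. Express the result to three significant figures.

ω_n ≈ 27.1 rad/s

From %OS = 100·exp(−πζ/√(1−ζ²)), invert to get ζ = −ln(OS)/√(π² + ln²(OS)) with OS = 0.290.
−ln 0.290 = 1.238, so ζ = 1.238/√(π² + 1.532) = 0.367.
Then ω_n = 3/(ζ t_s) = 3/(0.367 × 0.302) = 27.1 rad/s.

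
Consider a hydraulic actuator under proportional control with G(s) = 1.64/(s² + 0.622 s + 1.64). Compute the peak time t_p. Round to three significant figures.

ω_n = √1.64 = 1.28 rad/s; ζ = 0.622/(2·1.28) = 0.243.
ω_d = ω_n√(1−ζ²) = 1.24 rad/s. Then t_p = π/ω_d = 2.53 s.

t_p ≈ 2.53 s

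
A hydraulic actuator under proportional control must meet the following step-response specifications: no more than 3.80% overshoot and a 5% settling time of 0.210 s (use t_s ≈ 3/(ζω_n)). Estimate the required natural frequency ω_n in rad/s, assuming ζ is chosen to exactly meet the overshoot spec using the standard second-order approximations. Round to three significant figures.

Inverting the overshoot relation: ζ = |ln 0.0380|/√(π² + ln²0.0380) = 0.721.
Then ω_n = 3/(ζ t_s) = 3/(0.721 × 0.210) = 19.8 rad/s.

ω_n ≈ 19.8 rad/s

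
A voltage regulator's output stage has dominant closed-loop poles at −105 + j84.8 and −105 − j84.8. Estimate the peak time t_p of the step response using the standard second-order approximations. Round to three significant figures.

t_p ≈ 0.0370 s

t_p = π/ω_d with ω_d = 84.8 (the imaginary part), so t_p = 0.0370 s.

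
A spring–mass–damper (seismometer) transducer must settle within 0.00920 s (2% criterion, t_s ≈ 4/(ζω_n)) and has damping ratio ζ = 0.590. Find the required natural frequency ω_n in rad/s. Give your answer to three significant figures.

Rearranging t_s ≈ 4/(ζω_n) gives ω_n = 4/(ζ·t_s) = 4/(0.590 × 0.00920) = 737 rad/s.

ω_n ≈ 737 rad/s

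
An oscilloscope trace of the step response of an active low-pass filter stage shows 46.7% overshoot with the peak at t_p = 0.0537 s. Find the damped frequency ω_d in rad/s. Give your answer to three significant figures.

t_p = π/ω_d, so ω_d = π/0.0537 = 58.5 rad/s.

ω_d ≈ 58.5 rad/s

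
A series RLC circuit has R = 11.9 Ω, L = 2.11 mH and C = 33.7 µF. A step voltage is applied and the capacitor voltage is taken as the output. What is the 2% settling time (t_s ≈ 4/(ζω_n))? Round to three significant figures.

t_s ≈ 0.00142 s

For a series RLC circuit (capacitor voltage as output), ω_n = 1/√(LC) = 1/√(2.11 mH · 33.7 µF) = 3750 rad/s.
ζ = (R/2)·√(C/L) = (11.9/2)·√(33.7 µF/2.11 mH) = 0.752.
t_s ≈ 4/(ζω_n) = 0.00142 s.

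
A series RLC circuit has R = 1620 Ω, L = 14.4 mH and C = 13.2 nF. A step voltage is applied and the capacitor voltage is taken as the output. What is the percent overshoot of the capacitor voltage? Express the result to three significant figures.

%OS ≈ 2.11%

For a series RLC circuit (capacitor voltage as output), ω_n = 1/√(LC) = 1/√(14.4 mH · 13.2 nF) = 72500 rad/s.
ζ = (R/2)·√(C/L) = (1620/2)·√(13.2 nF/14.4 mH) = 0.776.
Overshoot: exp(−π·0.776/√(1−0.776²)) = 0.0211, i.e. 2.11%.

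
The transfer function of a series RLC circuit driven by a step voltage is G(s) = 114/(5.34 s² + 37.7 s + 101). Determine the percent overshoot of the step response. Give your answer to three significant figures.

%OS ≈ 1.27%

Dividing through by 5.34: denominator becomes s² + 7.060 s + 18.91.
So ω_n = √18.91 = 4.35 rad/s and ζ = 7.060/(2·4.35) = 0.812.
Overshoot: exp(−π·0.812/√(1−0.812²)) = 0.0127, i.e. 1.27%.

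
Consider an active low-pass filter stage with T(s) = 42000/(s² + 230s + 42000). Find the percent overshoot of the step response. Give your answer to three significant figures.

%OS ≈ 11.9%

Comparing the denominator to s² + 2ζω_n s + ω_n²: ω_n = √42000 = 205 rad/s, and 2ζω_n = 230 so ζ = 230/(2·205) = 0.561.
%OS = 100·exp(−πζ/√(1−ζ²)) = 11.9%.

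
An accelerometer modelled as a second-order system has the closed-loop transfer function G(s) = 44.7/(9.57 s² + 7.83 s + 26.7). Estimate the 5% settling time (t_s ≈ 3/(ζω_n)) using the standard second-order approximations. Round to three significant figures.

Dividing through by 9.57: denominator becomes s² + 0.8182 s + 2.790.
So ω_n = √2.790 = 1.67 rad/s and ζ = 0.8182/(2·1.67) = 0.245.
t_s ≈ 3/(ζω_n) = 7.33 s.

t_s ≈ 7.33 s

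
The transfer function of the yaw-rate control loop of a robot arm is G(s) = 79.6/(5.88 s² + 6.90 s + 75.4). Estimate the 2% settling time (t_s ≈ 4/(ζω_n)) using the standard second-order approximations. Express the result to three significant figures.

Dividing through by 5.88: denominator becomes s² + 1.173 s + 12.82.
So ω_n = √12.82 = 3.58 rad/s and ζ = 1.173/(2·3.58) = 0.164.
t_s ≈ 4/(ζω_n) = 6.82 s.

t_s ≈ 6.82 s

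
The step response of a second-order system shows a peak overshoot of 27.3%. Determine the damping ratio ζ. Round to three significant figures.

ζ ≈ 0.382

ζ = −ln(OS)/√(π² + (ln OS)²). With OS = 0.273, ln OS = −1.298 and ζ = 1.298/3.399 = 0.382.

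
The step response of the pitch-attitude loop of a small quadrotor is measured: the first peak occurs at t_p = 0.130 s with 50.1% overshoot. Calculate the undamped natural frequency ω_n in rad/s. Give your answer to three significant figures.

The overshoot fixes ζ = −ln(OS)/√(π²+ln²(OS)) = 0.215.
t_p = π/ω_d ⇒ ω_d = 24.2 rad/s; then ω_n = ω_d/√(1−ζ²) = 24.7 rad/s.

ω_n ≈ 24.7 rad/s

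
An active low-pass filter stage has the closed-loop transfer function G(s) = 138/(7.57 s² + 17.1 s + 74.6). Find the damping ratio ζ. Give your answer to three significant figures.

ζ ≈ 0.360

Dividing through by 7.57: denominator becomes s² + 2.259 s + 9.855.
So ω_n = √9.855 = 3.14 rad/s and ζ = 2.259/(2·3.14) = 0.360.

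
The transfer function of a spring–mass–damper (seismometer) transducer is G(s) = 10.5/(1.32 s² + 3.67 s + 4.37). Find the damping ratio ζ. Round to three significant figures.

Dividing through by 1.32: denominator becomes s² + 2.780 s + 3.311.
So ω_n = √3.311 = 1.82 rad/s and ζ = 2.780/(2·1.82) = 0.764.

ζ ≈ 0.764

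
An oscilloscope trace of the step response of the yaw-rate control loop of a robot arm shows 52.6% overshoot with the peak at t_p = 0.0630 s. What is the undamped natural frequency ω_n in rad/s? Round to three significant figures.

From the overshoot, ζ = −ln(OS)/√(π²+ln²(OS)) = 0.200.
From t_p = π/ω_d, ω_d = π/0.0630 = 49.9 rad/s, so ω_n = ω_d/√(1−ζ²) = 50.9 rad/s.

ω_n ≈ 50.9 rad/s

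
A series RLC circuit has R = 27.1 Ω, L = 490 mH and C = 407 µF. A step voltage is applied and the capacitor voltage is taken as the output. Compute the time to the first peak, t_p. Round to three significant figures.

t_p ≈ 0.0482 s

For a series RLC circuit (capacitor voltage as output), ω_n = 1/√(LC) = 1/√(490 mH · 407 µF) = 70.8 rad/s.
ζ = (R/2)·√(C/L) = (27.1/2)·√(407 µF/490 mH) = 0.391.
The damped frequency ω_d = ω_n√(1−ζ²) = 65.2 rad/s. t_p = π/ω_d = 0.0482 s.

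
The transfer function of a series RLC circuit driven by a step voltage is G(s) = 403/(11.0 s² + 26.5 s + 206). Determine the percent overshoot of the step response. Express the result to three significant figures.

Dividing through by 11.0: denominator becomes s² + 2.409 s + 18.73.
So ω_n = √18.73 = 4.33 rad/s and ζ = 2.409/(2·4.33) = 0.278.
%OS = 100·exp(−πζ/√(1−ζ²)) = 40.2%.

%OS ≈ 40.2%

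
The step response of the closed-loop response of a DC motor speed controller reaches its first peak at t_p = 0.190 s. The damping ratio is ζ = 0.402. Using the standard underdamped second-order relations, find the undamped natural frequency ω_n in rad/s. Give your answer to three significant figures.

Peak time t_p = π/ω_d, so ω_d = π/t_p = π/0.190 = 16.5 rad/s.
ω_n = ω_d/√(1−ζ²) = 16.5/√0.838 = 18.1 rad/s.

ω_n ≈ 18.1 rad/s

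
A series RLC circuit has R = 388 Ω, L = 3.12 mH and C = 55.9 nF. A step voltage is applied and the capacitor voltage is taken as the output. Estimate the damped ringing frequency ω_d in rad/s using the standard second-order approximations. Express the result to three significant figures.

For a series RLC circuit (capacitor voltage as output), ω_n = 1/√(LC) = 1/√(3.12 mH · 55.9 nF) = 75700 rad/s.
ζ = (R/2)·√(C/L) = (388/2)·√(55.9 nF/3.12 mH) = 0.821.
ω_d = 75700·√(1 − 0.821²) = 43200 rad/s.

ω_d ≈ 43200 rad/s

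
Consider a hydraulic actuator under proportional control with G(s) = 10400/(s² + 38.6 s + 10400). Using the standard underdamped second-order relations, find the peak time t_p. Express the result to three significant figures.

t_p ≈ 0.0314 s

Comparing the denominator to s² + 2ζω_n s + ω_n²: ω_n = √10400 = 102 rad/s, and 2ζω_n = 38.6 so ζ = 38.6/(2·102) = 0.189.
ω_d = ω_n√(1−ζ²) = 100 rad/s. Then t_p = π/ω_d = 0.0314 s.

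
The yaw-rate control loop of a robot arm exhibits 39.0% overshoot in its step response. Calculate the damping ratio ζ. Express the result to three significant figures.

ζ = −ln(OS)/√(π² + (ln OS)²). With OS = 0.390, ln OS = −0.9416 and ζ = 0.9416/3.280 = 0.287.

ζ ≈ 0.287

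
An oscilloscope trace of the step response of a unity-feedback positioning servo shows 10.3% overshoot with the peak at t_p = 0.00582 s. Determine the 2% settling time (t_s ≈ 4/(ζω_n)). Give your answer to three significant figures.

The overshoot fixes ζ = −ln(OS)/√(π²+ln²(OS)) = 0.586.
From t_p = π/ω_d, ω_d = π/0.00582 = 540 rad/s, so ω_n = ω_d/√(1−ζ²) = 666 rad/s.
t_s ≈ 4/(ζω_n) = 4/(0.586·666) = 0.0102 s.

t_s ≈ 0.0102 s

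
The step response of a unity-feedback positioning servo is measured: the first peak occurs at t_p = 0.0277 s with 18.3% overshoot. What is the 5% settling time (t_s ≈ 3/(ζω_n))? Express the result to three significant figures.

t_s ≈ 0.0489 s

From the overshoot, ζ = −ln(OS)/√(π²+ln²(OS)) = 0.476.
t_p = π/ω_d ⇒ ω_d = 113 rad/s; then ω_n = ω_d/√(1−ζ²) = 129 rad/s.
t_s ≈ 3/(ζω_n) = 3/(0.476·129) = 0.0489 s.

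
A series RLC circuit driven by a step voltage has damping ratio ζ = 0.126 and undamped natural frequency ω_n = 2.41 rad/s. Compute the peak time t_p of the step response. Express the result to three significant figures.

t_p ≈ 1.31 s

The damped frequency is ω_d = ω_n√(1−ζ²) = 2.41·√(1−0.0159) = 2.39 rad/s.
Peak time t_p = π/ω_d = π/2.39 = 1.31 s.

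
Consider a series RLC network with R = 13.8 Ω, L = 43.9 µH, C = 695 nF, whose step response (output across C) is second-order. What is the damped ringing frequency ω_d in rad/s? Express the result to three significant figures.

ω_d ≈ 89800 rad/s

For a series RLC circuit (capacitor voltage as output), ω_n = 1/√(LC) = 1/√(43.9 µH · 695 nF) = 181000 rad/s.
ζ = (R/2)·√(C/L) = (13.8/2)·√(695 nF/43.9 µH) = 0.868.
ω_d = ω_n√(1−ζ²) = 89800 rad/s.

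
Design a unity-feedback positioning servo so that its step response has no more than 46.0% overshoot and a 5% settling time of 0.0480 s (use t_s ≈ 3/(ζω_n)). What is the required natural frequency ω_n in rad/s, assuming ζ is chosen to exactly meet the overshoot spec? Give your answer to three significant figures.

ω_n ≈ 260 rad/s

Inverting the overshoot relation: ζ = |ln 0.460|/√(π² + ln²0.460) = 0.240.
From t_s ≈ 3/(ζω_n): ω_n = 3/(ζ·t_s) = 3/(0.240·0.0480) = 260 rad/s.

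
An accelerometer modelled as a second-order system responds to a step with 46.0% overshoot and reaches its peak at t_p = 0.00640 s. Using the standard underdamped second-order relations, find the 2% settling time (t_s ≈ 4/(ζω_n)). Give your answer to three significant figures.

t_s ≈ 0.0330 s

The overshoot fixes ζ = −ln(OS)/√(π²+ln²(OS)) = 0.240.
From t_p = π/ω_d, ω_d = π/0.00640 = 491 rad/s, so ω_n = ω_d/√(1−ζ²) = 506 rad/s.
t_s ≈ 4/(ζω_n) = 4/(0.240·506) = 0.0330 s.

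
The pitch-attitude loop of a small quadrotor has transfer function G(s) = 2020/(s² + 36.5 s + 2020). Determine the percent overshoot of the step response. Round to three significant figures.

Matching coefficients with s² + 2ζω_n s + ω_n² gives ω_n² = 2020 ⇒ ω_n = 44.9 rad/s, and ζ = 36.5/(2ω_n) = 0.406.
%OS = 100 e^{−πζ/√(1−ζ²)} with ζ = 0.406 gives 24.8%.

%OS ≈ 24.8%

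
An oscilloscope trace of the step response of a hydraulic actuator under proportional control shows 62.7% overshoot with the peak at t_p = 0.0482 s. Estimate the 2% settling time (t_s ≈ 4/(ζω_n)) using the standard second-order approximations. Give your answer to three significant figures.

t_s ≈ 0.413 s

ζ from %OS: ζ = |ln 0.627|/√(π²+ln²0.627) = 0.147.
t_p = π/ω_d ⇒ ω_d = 65.2 rad/s; then ω_n = ω_d/√(1−ζ²) = 65.9 rad/s.
t_s ≈ 4/(ζω_n) = 4/(0.147·65.9) = 0.413 s.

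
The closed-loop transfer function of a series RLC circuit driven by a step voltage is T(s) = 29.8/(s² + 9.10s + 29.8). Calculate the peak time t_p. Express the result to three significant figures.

t_p ≈ 1.04 s

ω_n = √29.8 = 5.46 rad/s; ζ = 9.10/(2·5.46) = 0.833.
ω_d = 5.46·√(1 − 0.833²) = 3.02 rad/s. Then t_p = π/ω_d = 1.04 s.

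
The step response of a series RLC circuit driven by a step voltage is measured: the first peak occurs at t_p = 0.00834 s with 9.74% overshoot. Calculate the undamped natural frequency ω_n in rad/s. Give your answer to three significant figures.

The overshoot fixes ζ = −ln(OS)/√(π²+ln²(OS)) = 0.596.
From t_p = π/ω_d, ω_d = π/0.00834 = 377 rad/s, so ω_n = ω_d/√(1−ζ²) = 469 rad/s.

ω_n ≈ 469 rad/s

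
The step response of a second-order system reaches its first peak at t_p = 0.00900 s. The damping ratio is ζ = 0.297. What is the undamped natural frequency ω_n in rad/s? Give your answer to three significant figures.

Peak time t_p = π/ω_d, so ω_d = π/t_p = π/0.00900 = 349 rad/s.
ω_n = ω_d/√(1−ζ²) = 349/√0.912 = 366 rad/s.

ω_n ≈ 366 rad/s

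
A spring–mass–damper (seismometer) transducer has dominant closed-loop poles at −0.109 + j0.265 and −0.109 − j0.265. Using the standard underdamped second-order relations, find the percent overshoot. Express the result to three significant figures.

The poles are at −σ ± jω_d with σ = 0.109 and ω_d = 0.265, so ω_n = √(σ²+ω_d²) = 0.287 rad/s and ζ = σ/ω_n = 0.380.
%OS = 100·exp(−πζ/√(1−ζ²)) = 27.5%.

%OS ≈ 27.5%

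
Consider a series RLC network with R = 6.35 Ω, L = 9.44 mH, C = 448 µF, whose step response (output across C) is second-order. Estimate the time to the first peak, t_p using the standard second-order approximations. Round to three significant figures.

For a series RLC circuit (capacitor voltage as output), ω_n = 1/√(LC) = 1/√(9.44 mH · 448 µF) = 486 rad/s.
ζ = (R/2)·√(C/L) = (6.35/2)·√(448 µF/9.44 mH) = 0.692.
ω_d = ω_n√(1−ζ²) = 351 rad/s. t_p = π/ω_d = 0.00895 s.

t_p ≈ 0.00895 s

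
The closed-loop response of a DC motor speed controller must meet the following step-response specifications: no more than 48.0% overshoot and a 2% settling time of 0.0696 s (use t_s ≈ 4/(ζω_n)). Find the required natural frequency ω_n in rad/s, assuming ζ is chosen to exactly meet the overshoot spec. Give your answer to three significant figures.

ω_n ≈ 253 rad/s

Inverting the overshoot relation: ζ = |ln 0.480|/√(π² + ln²0.480) = 0.228.
Then ω_n = 4/(ζ t_s) = 4/(0.228 × 0.0696) = 253 rad/s.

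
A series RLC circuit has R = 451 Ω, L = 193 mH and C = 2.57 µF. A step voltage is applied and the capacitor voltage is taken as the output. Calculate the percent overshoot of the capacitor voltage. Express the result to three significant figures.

%OS ≈ 1.06%

For a series RLC circuit (capacitor voltage as output), ω_n = 1/√(LC) = 1/√(193 mH · 2.57 µF) = 1420 rad/s.
ζ = (R/2)·√(C/L) = (451/2)·√(2.57 µF/193 mH) = 0.823.
%OS = 100 e^{−πζ/√(1−ζ²)} with ζ = 0.823 gives 1.06%.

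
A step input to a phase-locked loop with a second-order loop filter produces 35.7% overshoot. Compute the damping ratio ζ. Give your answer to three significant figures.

ζ ≈ 0.312

From %OS = 100·exp(−πζ/√(1−ζ²)), invert to get ζ = −ln(OS)/√(π² + ln²(OS)) with OS = 0.357.
−ln 0.357 = 1.030, so ζ = 1.030/√(π² + 1.061) = 0.312.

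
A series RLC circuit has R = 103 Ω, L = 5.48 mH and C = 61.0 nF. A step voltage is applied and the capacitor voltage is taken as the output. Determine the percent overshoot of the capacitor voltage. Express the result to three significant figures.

For a series RLC circuit (capacitor voltage as output), ω_n = 1/√(LC) = 1/√(5.48 mH · 61.0 nF) = 54700 rad/s.
ζ = (R/2)·√(C/L) = (103/2)·√(61.0 nF/5.48 mH) = 0.172.
Overshoot: exp(−π·0.172/√(1−0.172²)) = 0.578, i.e. 57.8%.

%OS ≈ 57.8%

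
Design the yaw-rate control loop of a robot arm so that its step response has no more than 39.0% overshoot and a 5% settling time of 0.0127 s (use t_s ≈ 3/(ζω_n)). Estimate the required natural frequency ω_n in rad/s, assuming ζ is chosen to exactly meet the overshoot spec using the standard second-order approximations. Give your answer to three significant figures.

ω_n ≈ 823 rad/s

From %OS = 100·exp(−πζ/√(1−ζ²)), invert to get ζ = −ln(OS)/√(π² + ln²(OS)) with OS = 0.390.
−ln 0.390 = 0.9416, so ζ = 0.9416/√(π² + 0.8866) = 0.287.
From t_s ≈ 3/(ζω_n): ω_n = 3/(ζ·t_s) = 3/(0.287·0.0127) = 823 rad/s.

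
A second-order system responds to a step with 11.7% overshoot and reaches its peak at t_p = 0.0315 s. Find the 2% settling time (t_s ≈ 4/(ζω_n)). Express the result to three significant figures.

t_s ≈ 0.0587 s

The overshoot fixes ζ = −ln(OS)/√(π²+ln²(OS)) = 0.564.
From t_p = π/ω_d, ω_d = π/0.0315 = 99.7 rad/s, so ω_n = ω_d/√(1−ζ²) = 121 rad/s.
t_s ≈ 4/(ζω_n) = 4/(0.564·121) = 0.0587 s.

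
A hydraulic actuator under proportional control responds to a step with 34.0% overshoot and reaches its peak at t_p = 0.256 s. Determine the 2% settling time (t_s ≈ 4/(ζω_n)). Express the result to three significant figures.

t_s ≈ 0.949 s

From the overshoot, ζ = −ln(OS)/√(π²+ln²(OS)) = 0.325.
From t_p = π/ω_d, ω_d = π/0.256 = 12.3 rad/s, so ω_n = ω_d/√(1−ζ²) = 13.0 rad/s.
t_s ≈ 4/(ζω_n) = 4/(0.325·13.0) = 0.949 s.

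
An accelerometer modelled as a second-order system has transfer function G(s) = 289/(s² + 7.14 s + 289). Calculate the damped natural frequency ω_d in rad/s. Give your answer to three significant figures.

ω_d ≈ 16.6 rad/s

Comparing the denominator to s² + 2ζω_n s + ω_n²: ω_n = √289 = 17.0 rad/s, and 2ζω_n = 7.14 so ζ = 7.14/(2·17.0) = 0.210.
ω_d = 17.0·√(1 − 0.210²) = 16.6 rad/s.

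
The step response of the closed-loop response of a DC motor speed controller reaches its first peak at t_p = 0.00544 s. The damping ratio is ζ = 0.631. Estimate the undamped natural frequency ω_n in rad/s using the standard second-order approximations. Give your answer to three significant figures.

Peak time t_p = π/ω_d, so ω_d = π/t_p = π/0.00544 = 577 rad/s.
ω_n = ω_d/√(1−ζ²) = 577/√0.602 = 744 rad/s.

ω_n ≈ 744 rad/s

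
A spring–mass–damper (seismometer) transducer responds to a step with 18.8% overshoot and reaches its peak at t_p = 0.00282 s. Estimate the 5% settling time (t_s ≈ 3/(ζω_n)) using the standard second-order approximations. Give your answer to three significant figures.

t_s ≈ 0.00506 s

The overshoot fixes ζ = −ln(OS)/√(π²+ln²(OS)) = 0.470.
From t_p = π/ω_d, ω_d = π/0.00282 = 1110 rad/s, so ω_n = ω_d/√(1−ζ²) = 1260 rad/s.
t_s ≈ 3/(ζω_n) = 3/(0.470·1260) = 0.00506 s.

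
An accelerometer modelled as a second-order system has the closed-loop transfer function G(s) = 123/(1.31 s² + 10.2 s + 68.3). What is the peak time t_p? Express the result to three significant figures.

t_p ≈ 0.517 s

Dividing through by 1.31: denominator becomes s² + 7.786 s + 52.14.
So ω_n = √52.14 = 7.22 rad/s and ζ = 7.786/(2·7.22) = 0.539.
ω_d = 7.22·√(1 − 0.539²) = 6.08 rad/s. t_p = π/ω_d = 0.517 s.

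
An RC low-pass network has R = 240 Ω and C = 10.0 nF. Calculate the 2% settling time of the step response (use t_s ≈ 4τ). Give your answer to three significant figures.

t_s ≈ 0.00000960 s

τ = RC = 240 × 10.0 nF = 0.00000240 s.
t_s ≈ 4τ = 0.00000960 s.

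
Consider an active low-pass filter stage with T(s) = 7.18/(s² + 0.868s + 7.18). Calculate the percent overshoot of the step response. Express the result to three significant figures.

Matching coefficients with s² + 2ζω_n s + ω_n² gives ω_n² = 7.18 ⇒ ω_n = 2.68 rad/s, and ζ = 0.868/(2ω_n) = 0.162.
Overshoot: exp(−π·0.162/√(1−0.162²)) = 0.597, i.e. 59.7%.

%OS ≈ 59.7%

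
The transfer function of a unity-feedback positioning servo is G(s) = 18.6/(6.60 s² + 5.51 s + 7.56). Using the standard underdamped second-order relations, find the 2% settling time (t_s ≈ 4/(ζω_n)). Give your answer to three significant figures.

Dividing through by 6.60: denominator becomes s² + 0.8348 s + 1.145.
So ω_n = √1.145 = 1.07 rad/s and ζ = 0.8348/(2·1.07) = 0.390.
t_s ≈ 4/(ζω_n) = 9.58 s.

t_s ≈ 9.58 s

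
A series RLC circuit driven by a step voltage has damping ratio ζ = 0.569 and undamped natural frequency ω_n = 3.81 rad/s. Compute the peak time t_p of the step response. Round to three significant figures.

t_p ≈ 1.00 s

The damped frequency is ω_d = ω_n√(1−ζ²) = 3.81·√(1−0.324) = 3.13 rad/s.
Peak time t_p = π/ω_d = π/3.13 = 1.00 s.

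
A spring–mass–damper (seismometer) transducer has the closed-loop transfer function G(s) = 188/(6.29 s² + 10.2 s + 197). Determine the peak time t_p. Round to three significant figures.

Dividing through by 6.29: denominator becomes s² + 1.622 s + 31.32.
So ω_n = √31.32 = 5.60 rad/s and ζ = 1.622/(2·5.60) = 0.145.
ω_d = ω_n√(1−ζ²) = 5.54 rad/s. t_p = π/ω_d = 0.567 s.

t_p ≈ 0.567 s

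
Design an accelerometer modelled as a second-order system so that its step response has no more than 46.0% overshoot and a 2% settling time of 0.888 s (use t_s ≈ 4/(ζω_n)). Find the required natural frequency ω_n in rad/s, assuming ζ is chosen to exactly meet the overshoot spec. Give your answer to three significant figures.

ω_n ≈ 18.8 rad/s

Inverting the overshoot relation: ζ = |ln 0.460|/√(π² + ln²0.460) = 0.240.
From t_s ≈ 4/(ζω_n): ω_n = 4/(ζ·t_s) = 4/(0.240·0.888) = 18.8 rad/s.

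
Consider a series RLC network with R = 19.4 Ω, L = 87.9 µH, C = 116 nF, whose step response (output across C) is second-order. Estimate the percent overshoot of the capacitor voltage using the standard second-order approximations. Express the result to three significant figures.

%OS ≈ 30.6%

For a series RLC circuit (capacitor voltage as output), ω_n = 1/√(LC) = 1/√(87.9 µH · 116 nF) = 313000 rad/s.
ζ = (R/2)·√(C/L) = (19.4/2)·√(116 nF/87.9 µH) = 0.352.
%OS = 100·exp(−πζ/√(1−ζ²)) = 30.6%.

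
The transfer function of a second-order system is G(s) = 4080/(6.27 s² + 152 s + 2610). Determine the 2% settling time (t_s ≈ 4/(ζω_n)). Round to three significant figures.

t_s ≈ 0.330 s

Dividing through by 6.27: denominator becomes s² + 24.24 s + 416.3.
So ω_n = √416.3 = 20.4 rad/s and ζ = 24.24/(2·20.4) = 0.594.
t_s ≈ 4/(ζω_n) = 0.330 s.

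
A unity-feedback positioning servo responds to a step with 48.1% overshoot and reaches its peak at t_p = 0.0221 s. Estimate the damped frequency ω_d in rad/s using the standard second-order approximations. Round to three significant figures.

ω_d ≈ 142 rad/s

t_p = π/ω_d, so ω_d = π/0.0221 = 142 rad/s.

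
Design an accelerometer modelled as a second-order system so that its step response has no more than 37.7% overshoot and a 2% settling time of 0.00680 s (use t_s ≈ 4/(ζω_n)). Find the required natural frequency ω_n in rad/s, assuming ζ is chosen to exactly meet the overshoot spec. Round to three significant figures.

ζ = −ln(OS)/√(π² + (ln OS)²). With OS = 0.377, ln OS = −0.9755 and ζ = 0.9755/3.290 = 0.297.
From t_s ≈ 4/(ζω_n): ω_n = 4/(ζ·t_s) = 4/(0.297·0.00680) = 1980 rad/s.

ω_n ≈ 1980 rad/s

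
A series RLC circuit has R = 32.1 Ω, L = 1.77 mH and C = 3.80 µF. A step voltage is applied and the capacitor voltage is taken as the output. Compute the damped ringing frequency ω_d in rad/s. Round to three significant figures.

For a series RLC circuit (capacitor voltage as output), ω_n = 1/√(LC) = 1/√(1.77 mH · 3.80 µF) = 12200 rad/s.
ζ = (R/2)·√(C/L) = (32.1/2)·√(3.80 µF/1.77 mH) = 0.744.
ω_d = 12200·√(1 − 0.744²) = 8150 rad/s.

ω_d ≈ 8150 rad/s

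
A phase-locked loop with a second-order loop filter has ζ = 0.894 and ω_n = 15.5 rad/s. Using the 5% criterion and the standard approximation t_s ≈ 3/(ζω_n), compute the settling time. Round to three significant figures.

t_s ≈ 3/(ζω_n) = 3/(0.894 × 15.5) = 0.216 s.

t_s ≈ 0.216 s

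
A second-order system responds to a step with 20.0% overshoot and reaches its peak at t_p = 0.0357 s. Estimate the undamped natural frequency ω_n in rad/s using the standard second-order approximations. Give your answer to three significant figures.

ω_n ≈ 98.9 rad/s

ζ from %OS: ζ = |ln 0.200|/√(π²+ln²0.200) = 0.456.
From t_p = π/ω_d, ω_d = π/0.0357 = 88.0 rad/s, so ω_n = ω_d/√(1−ζ²) = 98.9 rad/s.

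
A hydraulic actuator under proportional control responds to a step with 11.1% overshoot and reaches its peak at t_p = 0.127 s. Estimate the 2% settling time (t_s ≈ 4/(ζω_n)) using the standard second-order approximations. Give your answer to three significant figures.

t_s ≈ 0.231 s

The overshoot fixes ζ = −ln(OS)/√(π²+ln²(OS)) = 0.573.
From t_p = π/ω_d, ω_d = π/0.127 = 24.7 rad/s, so ω_n = ω_d/√(1−ζ²) = 30.2 rad/s.
t_s ≈ 4/(ζω_n) = 4/(0.573·30.2) = 0.231 s.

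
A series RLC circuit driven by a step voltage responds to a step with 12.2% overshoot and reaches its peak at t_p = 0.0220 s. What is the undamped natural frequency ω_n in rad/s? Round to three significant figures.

ω_n ≈ 172 rad/s

From the overshoot, ζ = −ln(OS)/√(π²+ln²(OS)) = 0.556.
t_p = π/ω_d ⇒ ω_d = 143 rad/s; then ω_n = ω_d/√(1−ζ²) = 172 rad/s.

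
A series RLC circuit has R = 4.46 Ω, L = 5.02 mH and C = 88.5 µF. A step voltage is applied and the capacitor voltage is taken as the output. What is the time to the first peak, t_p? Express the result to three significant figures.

t_p ≈ 0.00219 s

For a series RLC circuit (capacitor voltage as output), ω_n = 1/√(LC) = 1/√(5.02 mH · 88.5 µF) = 1500 rad/s.
ζ = (R/2)·√(C/L) = (4.46/2)·√(88.5 µF/5.02 mH) = 0.296.
ω_d = ω_n√(1−ζ²) = 1430 rad/s. t_p = π/ω_d = 0.00219 s.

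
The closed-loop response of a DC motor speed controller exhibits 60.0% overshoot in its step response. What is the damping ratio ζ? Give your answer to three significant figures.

ζ ≈ 0.160

ζ = −ln(OS)/√(π² + (ln OS)²). With OS = 0.600, ln OS = −0.5108 and ζ = 0.5108/3.183 = 0.160.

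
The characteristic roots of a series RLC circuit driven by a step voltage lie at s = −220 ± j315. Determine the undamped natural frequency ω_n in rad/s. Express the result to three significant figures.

The poles are at −σ ± jω_d with σ = 220 and ω_d = 315, so ω_n = √(σ²+ω_d²) = 384 rad/s and ζ = σ/ω_n = 0.573.

ω_n ≈ 384 rad/s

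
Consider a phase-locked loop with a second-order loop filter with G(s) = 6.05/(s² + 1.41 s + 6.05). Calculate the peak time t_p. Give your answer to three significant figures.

Matching coefficients with s² + 2ζω_n s + ω_n² gives ω_n² = 6.05 ⇒ ω_n = 2.46 rad/s, and ζ = 1.41/(2ω_n) = 0.287.
ω_d = 2.46·√(1 − 0.287²) = 2.36 rad/s. Then t_p = π/ω_d = 1.33 s.

t_p ≈ 1.33 s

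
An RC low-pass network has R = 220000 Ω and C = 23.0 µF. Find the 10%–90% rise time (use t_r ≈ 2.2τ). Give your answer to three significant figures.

t_r ≈ 11.1 s

τ = RC = 220000 × 23.0 µF = 5.06 s.
t_r ≈ 2.2τ = 11.1 s.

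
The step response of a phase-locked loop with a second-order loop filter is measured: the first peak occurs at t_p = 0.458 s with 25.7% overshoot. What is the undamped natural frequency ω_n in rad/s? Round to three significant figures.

ω_n ≈ 7.47 rad/s

ζ from %OS: ζ = |ln 0.257|/√(π²+ln²0.257) = 0.397.
t_p = π/ω_d ⇒ ω_d = 6.86 rad/s; then ω_n = ω_d/√(1−ζ²) = 7.47 rad/s.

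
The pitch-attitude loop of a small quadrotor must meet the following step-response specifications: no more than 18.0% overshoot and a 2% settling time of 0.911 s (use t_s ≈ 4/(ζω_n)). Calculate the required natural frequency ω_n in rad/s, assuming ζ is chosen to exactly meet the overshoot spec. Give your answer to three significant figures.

From %OS = 100·exp(−πζ/√(1−ζ²)), invert to get ζ = −ln(OS)/√(π² + ln²(OS)) with OS = 0.180.
−ln 0.180 = 1.715, so ζ = 1.715/√(π² + 2.941) = 0.479.
Then ω_n = 4/(ζ t_s) = 4/(0.479 × 0.911) = 9.16 rad/s.

ω_n ≈ 9.16 rad/s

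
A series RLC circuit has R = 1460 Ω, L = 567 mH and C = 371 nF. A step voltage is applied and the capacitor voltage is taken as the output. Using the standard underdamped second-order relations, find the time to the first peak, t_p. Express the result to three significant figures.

t_p ≈ 0.00179 s

For a series RLC circuit (capacitor voltage as output), ω_n = 1/√(LC) = 1/√(567 mH · 371 nF) = 2180 rad/s.
ζ = (R/2)·√(C/L) = (1460/2)·√(371 nF/567 mH) = 0.590.
The damped frequency ω_d = ω_n√(1−ζ²) = 1760 rad/s. t_p = π/ω_d = 0.00179 s.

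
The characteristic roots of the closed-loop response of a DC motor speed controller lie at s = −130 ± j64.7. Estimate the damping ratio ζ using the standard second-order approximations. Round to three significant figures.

|pole| = ω_n = √(130² + 64.7²) = 145 rad/s; ζ = cos θ = σ/ω_n = 0.895.

ζ ≈ 0.895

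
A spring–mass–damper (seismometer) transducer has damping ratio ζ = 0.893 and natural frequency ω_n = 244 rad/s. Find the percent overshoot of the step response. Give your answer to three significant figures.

%OS ≈ 0.196%

For an underdamped second-order system, %OS = 100·exp(−πζ/√(1−ζ²)).
πζ/√(1−ζ²) = π·0.893/√(1−0.797) = 6.234, so %OS = 100·e^(−6.234) = 0.196%.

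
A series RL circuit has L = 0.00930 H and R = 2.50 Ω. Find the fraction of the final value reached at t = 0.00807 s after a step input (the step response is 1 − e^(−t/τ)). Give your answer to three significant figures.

y/y_∞ ≈ 0.886

τ = L/R = 0.00930/2.50 = 0.00372 s.
y(t)/y_∞ = 1 − e^(−t/τ) = 1 − e^(−0.00807/0.00372) = 1 − e^(−2.17) = 0.886.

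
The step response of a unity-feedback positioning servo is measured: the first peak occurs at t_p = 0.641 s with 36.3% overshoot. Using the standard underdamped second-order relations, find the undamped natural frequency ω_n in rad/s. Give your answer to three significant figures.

ω_n ≈ 5.15 rad/s

From the overshoot, ζ = −ln(OS)/√(π²+ln²(OS)) = 0.307.
t_p = π/ω_d ⇒ ω_d = 4.90 rad/s; then ω_n = ω_d/√(1−ζ²) = 5.15 rad/s.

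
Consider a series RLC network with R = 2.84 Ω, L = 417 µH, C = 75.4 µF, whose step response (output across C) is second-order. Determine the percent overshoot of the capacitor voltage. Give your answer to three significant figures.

For a series RLC circuit (capacitor voltage as output), ω_n = 1/√(LC) = 1/√(417 µH · 75.4 µF) = 5640 rad/s.
ζ = (R/2)·√(C/L) = (2.84/2)·√(75.4 µF/417 µH) = 0.604.
Overshoot: exp(−π·0.604/√(1−0.604²)) = 0.0926, i.e. 9.26%.

%OS ≈ 9.26%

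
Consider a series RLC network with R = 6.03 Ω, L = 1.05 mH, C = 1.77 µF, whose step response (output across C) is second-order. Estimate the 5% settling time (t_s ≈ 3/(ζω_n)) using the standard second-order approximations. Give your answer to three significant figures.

For a series RLC circuit (capacitor voltage as output), ω_n = 1/√(LC) = 1/√(1.05 mH · 1.77 µF) = 23200 rad/s.
ζ = (R/2)·√(C/L) = (6.03/2)·√(1.77 µF/1.05 mH) = 0.124.
t_s ≈ 3/(ζω_n) = 0.00104 s.

t_s ≈ 0.00104 s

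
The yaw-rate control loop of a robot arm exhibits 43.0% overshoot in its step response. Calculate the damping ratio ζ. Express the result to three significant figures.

ζ ≈ 0.259

From %OS = 100·exp(−πζ/√(1−ζ²)), invert to get ζ = −ln(OS)/√(π² + ln²(OS)) with OS = 0.430.
−ln 0.430 = 0.8440, so ζ = 0.8440/√(π² + 0.7123) = 0.259.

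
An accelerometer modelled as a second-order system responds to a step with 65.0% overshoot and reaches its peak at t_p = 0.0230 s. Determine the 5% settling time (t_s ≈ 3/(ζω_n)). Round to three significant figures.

t_s ≈ 0.160 s

ζ from %OS: ζ = |ln 0.650|/√(π²+ln²0.650) = 0.136.
t_p = π/ω_d ⇒ ω_d = 137 rad/s; then ω_n = ω_d/√(1−ζ²) = 138 rad/s.
t_s ≈ 3/(ζω_n) = 3/(0.136·138) = 0.160 s.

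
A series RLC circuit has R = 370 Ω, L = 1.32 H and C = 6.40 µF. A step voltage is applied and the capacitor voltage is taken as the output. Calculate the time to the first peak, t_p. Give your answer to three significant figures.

t_p ≈ 0.0100 s

For a series RLC circuit (capacitor voltage as output), ω_n = 1/√(LC) = 1/√(1.32 H · 6.40 µF) = 344 rad/s.
ζ = (R/2)·√(C/L) = (370/2)·√(6.40 µF/1.32 H) = 0.407.
The damped frequency ω_d = ω_n√(1−ζ²) = 314 rad/s. t_p = π/ω_d = 0.0100 s.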